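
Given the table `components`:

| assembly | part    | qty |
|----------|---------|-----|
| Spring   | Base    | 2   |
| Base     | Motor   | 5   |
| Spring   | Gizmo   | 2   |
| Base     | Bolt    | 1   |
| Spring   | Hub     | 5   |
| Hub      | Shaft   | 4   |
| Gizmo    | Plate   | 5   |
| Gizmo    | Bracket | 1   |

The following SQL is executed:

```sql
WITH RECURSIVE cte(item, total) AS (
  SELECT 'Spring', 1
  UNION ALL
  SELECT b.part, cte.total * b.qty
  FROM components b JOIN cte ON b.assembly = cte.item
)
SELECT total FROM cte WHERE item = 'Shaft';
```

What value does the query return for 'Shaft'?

20

Base: (Spring, total=1).
Iteration 1: components of {Spring} -> Base = 1*2 = 2, Gizmo = 1*2 = 2, Hub = 1*5 = 5.
Iteration 2: components of {Base,Gizmo,Hub} -> Bolt = 2*1 = 2, Bracket = 2*1 = 2, Motor = 2*5 = 10, Plate = 2*5 = 10, Shaft = 5*4 = 20.
Iteration 3: no further components; recursion stops.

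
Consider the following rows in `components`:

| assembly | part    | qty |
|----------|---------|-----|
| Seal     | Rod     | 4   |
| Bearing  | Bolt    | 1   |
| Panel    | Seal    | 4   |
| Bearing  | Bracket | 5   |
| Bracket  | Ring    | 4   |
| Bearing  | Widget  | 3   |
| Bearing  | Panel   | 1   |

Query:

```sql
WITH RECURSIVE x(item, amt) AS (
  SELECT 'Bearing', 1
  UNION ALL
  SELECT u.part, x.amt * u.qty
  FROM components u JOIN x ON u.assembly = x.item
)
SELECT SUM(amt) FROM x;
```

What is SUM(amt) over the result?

51

Base: (Bearing, amt=1).
Iteration 1: components of {Bearing} -> Bolt = 1*1 = 1, Bracket = 1*5 = 5, Panel = 1*1 = 1, Widget = 1*3 = 3.
Iteration 2: components of {Bolt,Bracket,Panel,Widget} -> Ring = 5*4 = 20, Seal = 1*4 = 4.
Iteration 3: components of {Ring,Seal} -> Rod = 4*4 = 16.
Iteration 4: no further components; recursion stops.
SUM(amt) = 1 + 1 + 3 + 5 + 1 + 4 + 20 + 16 = 51.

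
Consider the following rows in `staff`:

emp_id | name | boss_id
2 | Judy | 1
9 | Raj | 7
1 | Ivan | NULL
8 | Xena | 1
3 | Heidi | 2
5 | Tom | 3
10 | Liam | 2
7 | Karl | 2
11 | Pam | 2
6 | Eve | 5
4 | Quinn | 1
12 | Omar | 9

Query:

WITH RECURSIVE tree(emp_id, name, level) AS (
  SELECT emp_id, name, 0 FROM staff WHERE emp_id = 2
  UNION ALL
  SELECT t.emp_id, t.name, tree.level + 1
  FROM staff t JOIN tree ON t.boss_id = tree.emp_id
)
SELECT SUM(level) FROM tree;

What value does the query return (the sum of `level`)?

14

Base: emp_id=2 (Judy) at level 0.
Iteration 1: rows with boss_id in {2} -> Heidi (id 3, level 1), Karl (id 7, level 1), Liam (id 10, level 1), Pam (id 11, level 1).
Iteration 2: rows with boss_id in {3,7,10,11} -> Tom (id 5, level 2), Raj (id 9, level 2).
Iteration 3: rows with boss_id in {5,9} -> Eve (id 6, level 3), Omar (id 12, level 3).
Iteration 4: no rows with boss_id in {6,12}; recursion stops.
SUM(level) = 0 + 1 + 1 + 1 + 1 + 2 + 2 + 3 + 3 = 14.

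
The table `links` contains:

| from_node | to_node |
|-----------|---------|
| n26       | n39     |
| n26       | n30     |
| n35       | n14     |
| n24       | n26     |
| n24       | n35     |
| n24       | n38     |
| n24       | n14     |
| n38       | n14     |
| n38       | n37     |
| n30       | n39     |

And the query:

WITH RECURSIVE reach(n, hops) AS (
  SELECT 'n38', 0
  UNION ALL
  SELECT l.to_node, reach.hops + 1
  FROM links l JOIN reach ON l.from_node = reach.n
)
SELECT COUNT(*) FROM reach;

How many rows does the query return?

Base: (n38, hops=0).
Iteration 1: edges from {n38} -> (n14, hops=1), (n37, hops=1).
Iteration 2: no outgoing edges from {n14,n37}; recursion stops.
Total rows emitted: 3.

3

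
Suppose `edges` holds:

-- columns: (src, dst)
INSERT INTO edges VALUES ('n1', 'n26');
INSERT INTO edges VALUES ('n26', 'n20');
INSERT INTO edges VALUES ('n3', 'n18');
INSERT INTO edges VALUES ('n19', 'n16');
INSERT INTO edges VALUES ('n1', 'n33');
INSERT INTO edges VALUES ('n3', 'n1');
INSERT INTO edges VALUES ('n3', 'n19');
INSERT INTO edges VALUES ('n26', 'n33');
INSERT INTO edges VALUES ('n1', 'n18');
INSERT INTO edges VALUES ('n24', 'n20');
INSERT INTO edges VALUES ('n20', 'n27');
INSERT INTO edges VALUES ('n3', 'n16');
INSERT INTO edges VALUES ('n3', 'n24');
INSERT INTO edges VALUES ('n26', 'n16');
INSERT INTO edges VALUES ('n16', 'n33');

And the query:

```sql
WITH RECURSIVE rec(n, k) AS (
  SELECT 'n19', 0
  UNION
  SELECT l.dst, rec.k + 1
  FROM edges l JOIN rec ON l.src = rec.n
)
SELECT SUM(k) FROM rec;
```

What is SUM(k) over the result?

3

Base: (n19, k=0).
Iteration 1: edges from {n19} -> (n16, k=1).
Iteration 2: edges from {n16} -> (n33, k=2).
Iteration 3: no outgoing edges from {n33}; recursion stops.
SUM(k) = 0 + 1 + 2 = 3.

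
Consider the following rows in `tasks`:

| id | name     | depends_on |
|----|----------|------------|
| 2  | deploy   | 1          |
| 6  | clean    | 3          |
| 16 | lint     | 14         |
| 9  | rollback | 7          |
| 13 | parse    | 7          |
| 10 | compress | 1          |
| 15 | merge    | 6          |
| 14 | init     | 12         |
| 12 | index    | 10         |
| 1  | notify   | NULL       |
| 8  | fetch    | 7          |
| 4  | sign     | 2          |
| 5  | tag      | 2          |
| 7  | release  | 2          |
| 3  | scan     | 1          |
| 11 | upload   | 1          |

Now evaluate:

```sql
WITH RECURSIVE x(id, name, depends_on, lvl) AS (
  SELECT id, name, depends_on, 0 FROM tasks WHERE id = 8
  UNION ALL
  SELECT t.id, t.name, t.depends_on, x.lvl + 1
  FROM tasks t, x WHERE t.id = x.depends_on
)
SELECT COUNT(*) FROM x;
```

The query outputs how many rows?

4

Base: id=8 (fetch), depends_on=7, lvl 0.
Iteration 1: join on id=7 -> release (id 7, depends_on=2, lvl 1).
Iteration 2: join on id=2 -> deploy (id 2, depends_on=1, lvl 2).
Iteration 3: join on id=1 -> notify (id 1, depends_on=NULL, lvl 3).
Iteration 4: depends_on is NULL; no match; recursion stops.
Total rows emitted: 4.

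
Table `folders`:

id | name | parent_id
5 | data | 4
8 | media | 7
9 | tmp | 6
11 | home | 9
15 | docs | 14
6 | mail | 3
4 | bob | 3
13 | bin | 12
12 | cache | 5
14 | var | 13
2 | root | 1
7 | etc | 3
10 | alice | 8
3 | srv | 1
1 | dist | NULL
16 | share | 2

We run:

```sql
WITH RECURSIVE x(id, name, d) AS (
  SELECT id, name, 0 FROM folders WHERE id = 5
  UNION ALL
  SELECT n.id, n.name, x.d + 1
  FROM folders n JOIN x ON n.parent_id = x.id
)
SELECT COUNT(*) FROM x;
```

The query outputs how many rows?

5

Base: id=5 (data) at d 0.
Iteration 1: rows with parent_id in {5} -> cache (id 12, d 1).
Iteration 2: rows with parent_id in {12} -> bin (id 13, d 2).
Iteration 3: rows with parent_id in {13} -> var (id 14, d 3).
Iteration 4: rows with parent_id in {14} -> docs (id 15, d 4).
Iteration 5: no rows with parent_id in {15}; recursion stops.
Total rows emitted: 5.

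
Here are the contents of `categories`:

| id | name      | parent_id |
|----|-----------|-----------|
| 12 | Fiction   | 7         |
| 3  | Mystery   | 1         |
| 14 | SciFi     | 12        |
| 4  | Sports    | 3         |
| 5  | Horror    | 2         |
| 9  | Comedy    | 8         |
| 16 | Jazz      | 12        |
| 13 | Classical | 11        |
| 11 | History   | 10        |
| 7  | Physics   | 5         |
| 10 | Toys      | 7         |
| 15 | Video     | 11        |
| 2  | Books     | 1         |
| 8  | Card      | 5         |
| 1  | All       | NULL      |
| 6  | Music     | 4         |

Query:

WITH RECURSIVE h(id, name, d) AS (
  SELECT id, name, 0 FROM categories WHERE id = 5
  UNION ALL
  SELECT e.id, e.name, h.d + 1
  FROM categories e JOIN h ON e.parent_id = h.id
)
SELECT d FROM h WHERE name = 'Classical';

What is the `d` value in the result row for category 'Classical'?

Base: id=5 (Horror) at d 0.
Iteration 1: rows with parent_id in {5} -> Physics (id 7, d 1), Card (id 8, d 1).
Iteration 2: rows with parent_id in {7,8} -> Comedy (id 9, d 2), Toys (id 10, d 2), Fiction (id 12, d 2).
Iteration 3: rows with parent_id in {9,10,12} -> History (id 11, d 3), SciFi (id 14, d 3), Jazz (id 16, d 3).
Iteration 4: rows with parent_id in {11,14,16} -> Classical (id 13, d 4), Video (id 15, d 4).
Iteration 5: no rows with parent_id in {13,15}; recursion stops.

4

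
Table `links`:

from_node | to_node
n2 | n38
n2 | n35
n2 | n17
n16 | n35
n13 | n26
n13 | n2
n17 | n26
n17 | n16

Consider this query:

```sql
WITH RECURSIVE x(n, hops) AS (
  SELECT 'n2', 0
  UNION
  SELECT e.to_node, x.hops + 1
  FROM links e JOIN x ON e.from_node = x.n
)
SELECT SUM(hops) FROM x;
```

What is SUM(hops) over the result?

10

Base: (n2, hops=0).
Iteration 1: edges from {n2} -> (n17, hops=1), (n35, hops=1), (n38, hops=1).
Iteration 2: edges from {n17,n35,n38} -> (n16, hops=2), (n26, hops=2).
Iteration 3: edges from {n16,n26} -> (n35, hops=3).
Iteration 4: no outgoing edges from {n35}; recursion stops.
SUM(hops) = 0 + 1 + 1 + 1 + 2 + 2 + 3 = 10.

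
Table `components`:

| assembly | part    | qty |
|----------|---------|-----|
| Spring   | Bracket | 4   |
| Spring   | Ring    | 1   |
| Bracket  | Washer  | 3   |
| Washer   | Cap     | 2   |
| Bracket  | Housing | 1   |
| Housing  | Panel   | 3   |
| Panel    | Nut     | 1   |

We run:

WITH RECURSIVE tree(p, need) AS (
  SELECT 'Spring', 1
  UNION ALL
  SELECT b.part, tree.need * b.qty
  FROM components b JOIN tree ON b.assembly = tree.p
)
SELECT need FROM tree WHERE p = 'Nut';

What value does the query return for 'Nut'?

12

Base: (Spring, need=1).
Iteration 1: components of {Spring} -> Bracket = 1*4 = 4, Ring = 1*1 = 1.
Iteration 2: components of {Bracket,Ring} -> Housing = 4*1 = 4, Washer = 4*3 = 12.
Iteration 3: components of {Housing,Washer} -> Cap = 12*2 = 24, Panel = 4*3 = 12.
Iteration 4: components of {Cap,Panel} -> Nut = 12*1 = 12.
Iteration 5: no further components; recursion stops.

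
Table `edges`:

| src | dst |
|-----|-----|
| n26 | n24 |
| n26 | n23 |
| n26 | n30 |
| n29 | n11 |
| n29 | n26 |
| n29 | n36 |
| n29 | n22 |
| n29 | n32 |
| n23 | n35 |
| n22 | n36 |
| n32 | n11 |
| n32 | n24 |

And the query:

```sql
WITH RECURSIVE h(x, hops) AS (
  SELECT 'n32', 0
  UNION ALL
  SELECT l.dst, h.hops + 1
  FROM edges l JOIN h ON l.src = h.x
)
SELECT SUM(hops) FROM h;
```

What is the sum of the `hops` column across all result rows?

Base: (n32, hops=0).
Iteration 1: edges from {n32} -> (n11, hops=1), (n24, hops=1).
Iteration 2: no outgoing edges from {n11,n24}; recursion stops.
SUM(hops) = 0 + 1 + 1 = 2.

2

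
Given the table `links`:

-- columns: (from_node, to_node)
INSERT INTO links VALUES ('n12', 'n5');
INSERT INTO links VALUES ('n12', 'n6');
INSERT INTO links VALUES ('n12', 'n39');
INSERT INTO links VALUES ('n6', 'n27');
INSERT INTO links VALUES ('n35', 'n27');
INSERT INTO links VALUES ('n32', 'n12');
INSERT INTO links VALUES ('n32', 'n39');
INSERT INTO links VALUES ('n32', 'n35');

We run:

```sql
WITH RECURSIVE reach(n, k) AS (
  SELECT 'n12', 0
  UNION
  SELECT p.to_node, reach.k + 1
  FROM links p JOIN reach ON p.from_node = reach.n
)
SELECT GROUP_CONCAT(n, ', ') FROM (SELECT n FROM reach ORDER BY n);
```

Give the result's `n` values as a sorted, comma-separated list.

n12, n27, n39, n5, n6

Base: (n12, k=0).
Iteration 1: edges from {n12} -> (n39, k=1), (n5, k=1), (n6, k=1).
Iteration 2: edges from {n39,n5,n6} -> (n27, k=2).
Iteration 3: no outgoing edges from {n27}; recursion stops.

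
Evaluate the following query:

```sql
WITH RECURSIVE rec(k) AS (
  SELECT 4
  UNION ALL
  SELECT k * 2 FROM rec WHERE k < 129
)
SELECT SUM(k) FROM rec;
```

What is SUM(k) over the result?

508

Base: k=4.
Iteration 1: 4 < 129 holds -> k = 4 * 2 = 8.
Iteration 2: 8 < 129 holds -> k = 8 * 2 = 16.
Iteration 3: 16 < 129 holds -> k = 16 * 2 = 32.
Iteration 4: 32 < 129 holds -> k = 32 * 2 = 64.
Iteration 5: 64 < 129 holds -> k = 64 * 2 = 128.
Iteration 6: 128 < 129 holds -> k = 128 * 2 = 256.
Iteration 7: 256 < 129 fails; recursion stops.
SUM(k) = 4 + 8 + 16 + 32 + 64 + 128 + 256 = 508.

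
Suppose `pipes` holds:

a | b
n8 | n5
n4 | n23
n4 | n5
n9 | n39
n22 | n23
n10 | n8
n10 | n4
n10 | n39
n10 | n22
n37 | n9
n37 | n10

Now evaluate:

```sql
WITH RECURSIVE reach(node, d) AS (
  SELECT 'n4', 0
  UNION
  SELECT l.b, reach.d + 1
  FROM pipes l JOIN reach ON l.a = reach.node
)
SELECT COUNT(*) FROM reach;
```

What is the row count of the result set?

Base: (n4, d=0).
Iteration 1: edges from {n4} -> (n23, d=1), (n5, d=1).
Iteration 2: no outgoing edges from {n23,n5}; recursion stops.
Total rows emitted: 3.

3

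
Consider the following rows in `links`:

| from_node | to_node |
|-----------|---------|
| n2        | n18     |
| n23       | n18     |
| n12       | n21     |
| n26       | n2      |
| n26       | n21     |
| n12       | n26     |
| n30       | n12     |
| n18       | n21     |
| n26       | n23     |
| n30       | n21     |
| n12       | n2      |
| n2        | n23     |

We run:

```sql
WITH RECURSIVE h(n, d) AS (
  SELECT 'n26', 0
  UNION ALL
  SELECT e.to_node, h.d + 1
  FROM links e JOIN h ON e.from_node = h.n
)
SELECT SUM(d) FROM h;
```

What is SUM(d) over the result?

Base: (n26, d=0).
Iteration 1: edges from {n26} -> (n2, d=1), (n21, d=1), (n23, d=1).
Iteration 2: edges from {n2,n21,n23} -> (n18, d=2) x2, (n23, d=2). [UNION ALL keeps all 3 new rows, including repeats]
Iteration 3: edges from {n18,n23} -> (n18, d=3), (n21, d=3) x2. [UNION ALL keeps all 3 new rows, including repeats]
Iteration 4: edges from {n18,n21} -> (n21, d=4).
Iteration 5: no outgoing edges from {n21}; recursion stops.
SUM(d) = 0 + 1 + 1 + 1 + 2 + 2 + 2 + 3 + 3 + 3 + 4 = 22.

22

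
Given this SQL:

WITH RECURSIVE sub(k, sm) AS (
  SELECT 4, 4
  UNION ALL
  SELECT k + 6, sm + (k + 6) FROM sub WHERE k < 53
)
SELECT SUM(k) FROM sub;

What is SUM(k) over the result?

310

Base: k=4, sm=4.
Iteration 1: 4 < 53 holds -> k = 4 + 6 = 10, sm = 4 + 10 = 14.
Iteration 2: 10 < 53 holds -> k = 10 + 6 = 16, sm = 14 + 16 = 30.
Iteration 3: 16 < 53 holds -> k = 16 + 6 = 22, sm = 30 + 22 = 52.
Iteration 4: 22 < 53 holds -> k = 22 + 6 = 28, sm = 52 + 28 = 80.
Iteration 5: 28 < 53 holds -> k = 28 + 6 = 34, sm = 80 + 34 = 114.
Iteration 6: 34 < 53 holds -> k = 34 + 6 = 40, sm = 114 + 40 = 154.
Iteration 7: 40 < 53 holds -> k = 40 + 6 = 46, sm = 154 + 46 = 200.
Iteration 8: 46 < 53 holds -> k = 46 + 6 = 52, sm = 200 + 52 = 252.
Iteration 9: 52 < 53 holds -> k = 52 + 6 = 58, sm = 252 + 58 = 310.
Iteration 10: 58 < 53 fails; recursion stops.
SUM(k) = 4 + 10 + 16 + 22 + 28 + 34 + 40 + 46 + 52 + 58 = 310.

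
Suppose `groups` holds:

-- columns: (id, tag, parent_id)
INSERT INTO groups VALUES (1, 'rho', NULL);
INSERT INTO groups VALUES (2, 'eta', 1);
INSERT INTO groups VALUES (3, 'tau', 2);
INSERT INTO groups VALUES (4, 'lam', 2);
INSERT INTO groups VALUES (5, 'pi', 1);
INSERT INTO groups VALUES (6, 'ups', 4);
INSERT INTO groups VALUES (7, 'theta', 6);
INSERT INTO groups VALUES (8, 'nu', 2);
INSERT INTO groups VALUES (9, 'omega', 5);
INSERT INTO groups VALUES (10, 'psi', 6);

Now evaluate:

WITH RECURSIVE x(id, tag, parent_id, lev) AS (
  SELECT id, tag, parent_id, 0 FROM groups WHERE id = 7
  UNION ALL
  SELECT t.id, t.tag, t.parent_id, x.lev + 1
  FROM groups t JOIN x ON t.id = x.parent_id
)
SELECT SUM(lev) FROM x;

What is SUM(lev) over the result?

10

Base: id=7 (theta), parent_id=6, lev 0.
Iteration 1: join on id=6 -> ups (id 6, parent_id=4, lev 1).
Iteration 2: join on id=4 -> lam (id 4, parent_id=2, lev 2).
Iteration 3: join on id=2 -> eta (id 2, parent_id=1, lev 3).
Iteration 4: join on id=1 -> rho (id 1, parent_id=NULL, lev 4).
Iteration 5: parent_id is NULL; no match; recursion stops.
SUM(lev) = 0 + 1 + 2 + 3 + 4 = 10.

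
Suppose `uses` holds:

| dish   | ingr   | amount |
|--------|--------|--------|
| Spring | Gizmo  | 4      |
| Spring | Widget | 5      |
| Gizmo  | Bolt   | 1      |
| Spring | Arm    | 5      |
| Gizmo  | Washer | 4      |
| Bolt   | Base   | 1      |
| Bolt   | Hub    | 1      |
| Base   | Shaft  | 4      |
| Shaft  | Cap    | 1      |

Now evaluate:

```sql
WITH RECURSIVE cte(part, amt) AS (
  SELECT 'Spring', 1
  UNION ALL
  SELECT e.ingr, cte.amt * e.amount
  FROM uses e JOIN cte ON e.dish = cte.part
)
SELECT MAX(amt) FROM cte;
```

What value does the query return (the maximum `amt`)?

16

Base: (Spring, amt=1).
Iteration 1: components of {Spring} -> Arm = 1*5 = 5, Gizmo = 1*4 = 4, Widget = 1*5 = 5.
Iteration 2: components of {Arm,Gizmo,Widget} -> Bolt = 4*1 = 4, Washer = 4*4 = 16.
Iteration 3: components of {Bolt,Washer} -> Base = 4*1 = 4, Hub = 4*1 = 4.
Iteration 4: components of {Base,Hub} -> Shaft = 4*4 = 16.
Iteration 5: components of {Shaft} -> Cap = 16*1 = 16.
Iteration 6: no further components; recursion stops.
amt values: 1, 4, 5, 5, 4, 16, 4, 4, 16, 16; the maximum is 16.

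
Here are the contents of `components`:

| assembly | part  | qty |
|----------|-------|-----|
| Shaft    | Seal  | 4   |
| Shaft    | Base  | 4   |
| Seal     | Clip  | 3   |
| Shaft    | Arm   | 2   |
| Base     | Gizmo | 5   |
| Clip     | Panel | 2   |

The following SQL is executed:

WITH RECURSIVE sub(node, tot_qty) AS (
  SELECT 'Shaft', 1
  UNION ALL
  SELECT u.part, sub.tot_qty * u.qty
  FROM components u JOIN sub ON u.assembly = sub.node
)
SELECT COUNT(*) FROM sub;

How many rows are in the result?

Base: (Shaft, tot_qty=1).
Iteration 1: components of {Shaft} -> Arm = 1*2 = 2, Base = 1*4 = 4, Seal = 1*4 = 4.
Iteration 2: components of {Arm,Base,Seal} -> Clip = 4*3 = 12, Gizmo = 4*5 = 20.
Iteration 3: components of {Clip,Gizmo} -> Panel = 12*2 = 24.
Iteration 4: no further components; recursion stops.
Total rows emitted: 7.

7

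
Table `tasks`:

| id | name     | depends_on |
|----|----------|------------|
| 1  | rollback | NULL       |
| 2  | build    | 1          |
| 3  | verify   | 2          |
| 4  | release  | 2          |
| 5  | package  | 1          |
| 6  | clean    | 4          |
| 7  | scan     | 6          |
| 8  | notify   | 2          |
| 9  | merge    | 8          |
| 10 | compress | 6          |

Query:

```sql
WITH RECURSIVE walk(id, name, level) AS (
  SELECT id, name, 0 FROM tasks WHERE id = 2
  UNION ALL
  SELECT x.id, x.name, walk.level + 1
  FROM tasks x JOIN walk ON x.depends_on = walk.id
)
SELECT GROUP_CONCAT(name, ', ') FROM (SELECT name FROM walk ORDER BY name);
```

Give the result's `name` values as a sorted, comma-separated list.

build, clean, compress, merge, notify, release, scan, verify

Base: id=2 (build) at level 0.
Iteration 1: rows with depends_on in {2} -> verify (id 3, level 1), release (id 4, level 1), notify (id 8, level 1).
Iteration 2: rows with depends_on in {3,4,8} -> clean (id 6, level 2), merge (id 9, level 2).
Iteration 3: rows with depends_on in {6,9} -> scan (id 7, level 3), compress (id 10, level 3).
Iteration 4: no rows with depends_on in {7,10}; recursion stops.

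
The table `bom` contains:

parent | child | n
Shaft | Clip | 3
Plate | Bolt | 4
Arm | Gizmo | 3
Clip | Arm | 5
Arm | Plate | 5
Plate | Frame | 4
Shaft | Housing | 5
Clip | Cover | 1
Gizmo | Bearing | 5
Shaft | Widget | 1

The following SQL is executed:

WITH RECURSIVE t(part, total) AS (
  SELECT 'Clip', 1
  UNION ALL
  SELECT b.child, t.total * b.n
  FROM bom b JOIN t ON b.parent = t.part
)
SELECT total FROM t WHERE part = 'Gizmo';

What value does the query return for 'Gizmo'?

Base: (Clip, total=1).
Iteration 1: components of {Clip} -> Arm = 1*5 = 5, Cover = 1*1 = 1.
Iteration 2: components of {Arm,Cover} -> Gizmo = 5*3 = 15, Plate = 5*5 = 25.
Iteration 3: components of {Gizmo,Plate} -> Bearing = 15*5 = 75, Bolt = 25*4 = 100, Frame = 25*4 = 100.
Iteration 4: no further components; recursion stops.

15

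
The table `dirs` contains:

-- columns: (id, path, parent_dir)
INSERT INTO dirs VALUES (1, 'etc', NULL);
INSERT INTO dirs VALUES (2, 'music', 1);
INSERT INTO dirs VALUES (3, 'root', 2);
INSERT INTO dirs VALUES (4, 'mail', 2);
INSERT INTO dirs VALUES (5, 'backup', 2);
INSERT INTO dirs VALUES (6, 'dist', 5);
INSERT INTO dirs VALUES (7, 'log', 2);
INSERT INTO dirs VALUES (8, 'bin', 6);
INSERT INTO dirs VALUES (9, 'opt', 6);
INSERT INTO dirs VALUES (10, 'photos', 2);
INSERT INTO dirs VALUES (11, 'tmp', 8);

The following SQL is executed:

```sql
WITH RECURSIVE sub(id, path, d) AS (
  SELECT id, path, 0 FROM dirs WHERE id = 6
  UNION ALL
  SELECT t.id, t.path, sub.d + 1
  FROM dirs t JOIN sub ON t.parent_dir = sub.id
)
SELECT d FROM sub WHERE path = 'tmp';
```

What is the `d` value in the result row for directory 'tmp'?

Base: id=6 (dist) at d 0.
Iteration 1: rows with parent_dir in {6} -> bin (id 8, d 1), opt (id 9, d 1).
Iteration 2: rows with parent_dir in {8,9} -> tmp (id 11, d 2).
Iteration 3: no rows with parent_dir in {11}; recursion stops.

2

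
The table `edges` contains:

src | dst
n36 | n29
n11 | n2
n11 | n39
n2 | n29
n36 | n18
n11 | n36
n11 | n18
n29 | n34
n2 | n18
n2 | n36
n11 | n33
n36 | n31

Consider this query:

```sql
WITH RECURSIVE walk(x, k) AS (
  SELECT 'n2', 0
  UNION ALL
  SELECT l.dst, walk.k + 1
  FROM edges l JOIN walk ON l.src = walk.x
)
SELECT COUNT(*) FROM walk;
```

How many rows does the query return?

Base: (n2, k=0).
Iteration 1: edges from {n2} -> (n18, k=1), (n29, k=1), (n36, k=1).
Iteration 2: edges from {n18,n29,n36} -> (n18, k=2), (n29, k=2), (n31, k=2), (n34, k=2).
Iteration 3: edges from {n18,n29,n31,n34} -> (n34, k=3).
Iteration 4: no outgoing edges from {n34}; recursion stops.
Total rows emitted: 9.

9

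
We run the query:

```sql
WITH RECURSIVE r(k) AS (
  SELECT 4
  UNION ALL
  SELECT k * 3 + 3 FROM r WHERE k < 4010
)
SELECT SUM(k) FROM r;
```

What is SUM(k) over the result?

18028

Base: k=4.
Iteration 1: 4 < 4010 holds -> k = 4 * 3 + 3 = 15.
Iteration 2: 15 < 4010 holds -> k = 15 * 3 + 3 = 48.
Iteration 3: 48 < 4010 holds -> k = 48 * 3 + 3 = 147.
Iteration 4: 147 < 4010 holds -> k = 147 * 3 + 3 = 444.
Iteration 5: 444 < 4010 holds -> k = 444 * 3 + 3 = 1335.
Iteration 6: 1335 < 4010 holds -> k = 1335 * 3 + 3 = 4008.
Iteration 7: 4008 < 4010 holds -> k = 4008 * 3 + 3 = 12027.
Iteration 8: 12027 < 4010 fails; recursion stops.
SUM(k) = 4 + 15 + 48 + 147 + 444 + 1335 + 4008 + 12027 = 18028.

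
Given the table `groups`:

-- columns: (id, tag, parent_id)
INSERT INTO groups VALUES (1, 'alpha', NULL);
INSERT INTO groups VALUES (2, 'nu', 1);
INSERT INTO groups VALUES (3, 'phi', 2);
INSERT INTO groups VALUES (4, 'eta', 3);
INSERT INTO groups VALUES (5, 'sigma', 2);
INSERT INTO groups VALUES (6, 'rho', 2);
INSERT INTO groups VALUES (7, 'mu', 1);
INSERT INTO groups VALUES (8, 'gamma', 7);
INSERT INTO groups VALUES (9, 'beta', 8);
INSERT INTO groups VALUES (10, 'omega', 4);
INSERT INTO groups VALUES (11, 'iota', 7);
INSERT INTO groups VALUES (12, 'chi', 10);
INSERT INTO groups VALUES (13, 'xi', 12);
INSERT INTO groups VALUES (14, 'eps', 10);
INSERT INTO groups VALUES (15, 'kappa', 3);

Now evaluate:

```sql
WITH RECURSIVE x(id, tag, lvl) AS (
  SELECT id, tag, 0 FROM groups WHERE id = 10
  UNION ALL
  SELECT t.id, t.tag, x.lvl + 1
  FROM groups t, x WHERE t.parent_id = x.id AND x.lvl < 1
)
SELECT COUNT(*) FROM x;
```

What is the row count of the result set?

Base: id=10 (omega) at lvl 0.
Iteration 1: rows with parent_id in {10} -> chi (id 12, lvl 1), eps (id 14, lvl 1).
Iteration 2: lvl < 1 fails for all current rows; recursion stops.
Total rows emitted: 3.

3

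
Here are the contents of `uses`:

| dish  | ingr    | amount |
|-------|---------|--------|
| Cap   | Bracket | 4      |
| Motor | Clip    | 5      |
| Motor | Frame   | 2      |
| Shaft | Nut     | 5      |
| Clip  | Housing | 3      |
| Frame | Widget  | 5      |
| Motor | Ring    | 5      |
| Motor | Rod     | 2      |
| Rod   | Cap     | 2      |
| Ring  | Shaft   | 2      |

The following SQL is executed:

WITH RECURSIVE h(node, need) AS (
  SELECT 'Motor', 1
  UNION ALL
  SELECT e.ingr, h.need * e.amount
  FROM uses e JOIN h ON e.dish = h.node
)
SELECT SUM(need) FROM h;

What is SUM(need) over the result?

120

Base: (Motor, need=1).
Iteration 1: components of {Motor} -> Clip = 1*5 = 5, Frame = 1*2 = 2, Ring = 1*5 = 5, Rod = 1*2 = 2.
Iteration 2: components of {Clip,Frame,Ring,Rod} -> Cap = 2*2 = 4, Housing = 5*3 = 15, Shaft = 5*2 = 10, Widget = 2*5 = 10.
Iteration 3: components of {Cap,Housing,Shaft,Widget} -> Bracket = 4*4 = 16, Nut = 10*5 = 50.
Iteration 4: no further components; recursion stops.
SUM(need) = 1 + 2 + 5 + 2 + 5 + 10 + 10 + 4 + 15 + 50 + 16 = 120.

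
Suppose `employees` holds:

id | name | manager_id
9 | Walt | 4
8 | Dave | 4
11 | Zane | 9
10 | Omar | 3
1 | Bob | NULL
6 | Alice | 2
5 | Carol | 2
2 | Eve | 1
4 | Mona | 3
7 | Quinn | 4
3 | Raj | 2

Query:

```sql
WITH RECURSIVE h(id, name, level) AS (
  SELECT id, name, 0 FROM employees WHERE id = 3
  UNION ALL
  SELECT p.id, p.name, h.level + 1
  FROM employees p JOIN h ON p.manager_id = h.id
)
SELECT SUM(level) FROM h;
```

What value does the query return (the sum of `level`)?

Base: id=3 (Raj) at level 0.
Iteration 1: rows with manager_id in {3} -> Mona (id 4, level 1), Omar (id 10, level 1).
Iteration 2: rows with manager_id in {4,10} -> Quinn (id 7, level 2), Dave (id 8, level 2), Walt (id 9, level 2).
Iteration 3: rows with manager_id in {7,8,9} -> Zane (id 11, level 3).
Iteration 4: no rows with manager_id in {11}; recursion stops.
SUM(level) = 0 + 1 + 1 + 2 + 2 + 2 + 3 = 11.

11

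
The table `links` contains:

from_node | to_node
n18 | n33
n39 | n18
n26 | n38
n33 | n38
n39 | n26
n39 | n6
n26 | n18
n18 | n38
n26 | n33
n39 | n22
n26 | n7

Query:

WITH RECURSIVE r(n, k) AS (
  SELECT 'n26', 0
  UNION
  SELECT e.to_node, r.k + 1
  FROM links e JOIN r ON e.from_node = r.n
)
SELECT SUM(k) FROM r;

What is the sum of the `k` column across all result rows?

Base: (n26, k=0).
Iteration 1: edges from {n26} -> (n18, k=1), (n33, k=1), (n38, k=1), (n7, k=1).
Iteration 2: edges from {n18,n33,n38,n7} -> (n33, k=2), (n38, k=2). [UNION drops 1 duplicate row(s)]
Iteration 3: edges from {n33,n38} -> (n38, k=3).
Iteration 4: no outgoing edges from {n38}; recursion stops.
SUM(k) = 0 + 1 + 1 + 1 + 1 + 2 + 2 + 3 = 11.

11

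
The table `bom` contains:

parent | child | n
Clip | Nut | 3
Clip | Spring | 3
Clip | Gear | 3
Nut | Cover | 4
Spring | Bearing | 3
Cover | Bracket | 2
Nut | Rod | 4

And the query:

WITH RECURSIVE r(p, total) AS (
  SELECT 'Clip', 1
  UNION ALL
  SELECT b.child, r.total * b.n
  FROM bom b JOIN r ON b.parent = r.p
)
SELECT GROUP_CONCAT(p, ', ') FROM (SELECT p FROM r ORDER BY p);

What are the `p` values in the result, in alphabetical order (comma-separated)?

Bearing, Bracket, Clip, Cover, Gear, Nut, Rod, Spring

Base: (Clip, total=1).
Iteration 1: components of {Clip} -> Gear = 1*3 = 3, Nut = 1*3 = 3, Spring = 1*3 = 3.
Iteration 2: components of {Gear,Nut,Spring} -> Bearing = 3*3 = 9, Cover = 3*4 = 12, Rod = 3*4 = 12.
Iteration 3: components of {Bearing,Cover,Rod} -> Bracket = 12*2 = 24.
Iteration 4: no further components; recursion stops.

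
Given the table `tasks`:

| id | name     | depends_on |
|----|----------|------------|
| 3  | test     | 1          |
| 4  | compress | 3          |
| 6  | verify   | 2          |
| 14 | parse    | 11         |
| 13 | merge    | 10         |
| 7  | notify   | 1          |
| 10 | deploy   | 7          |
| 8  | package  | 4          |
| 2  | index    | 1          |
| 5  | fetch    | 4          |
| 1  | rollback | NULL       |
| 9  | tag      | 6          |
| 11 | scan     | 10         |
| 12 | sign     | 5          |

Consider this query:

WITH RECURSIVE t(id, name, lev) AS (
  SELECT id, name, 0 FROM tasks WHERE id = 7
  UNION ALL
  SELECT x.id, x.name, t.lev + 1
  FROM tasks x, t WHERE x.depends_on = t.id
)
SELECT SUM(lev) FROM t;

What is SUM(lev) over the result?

Base: id=7 (notify) at lev 0.
Iteration 1: rows with depends_on in {7} -> deploy (id 10, lev 1).
Iteration 2: rows with depends_on in {10} -> scan (id 11, lev 2), merge (id 13, lev 2).
Iteration 3: rows with depends_on in {11,13} -> parse (id 14, lev 3).
Iteration 4: no rows with depends_on in {14}; recursion stops.
SUM(lev) = 0 + 1 + 2 + 2 + 3 = 8.

8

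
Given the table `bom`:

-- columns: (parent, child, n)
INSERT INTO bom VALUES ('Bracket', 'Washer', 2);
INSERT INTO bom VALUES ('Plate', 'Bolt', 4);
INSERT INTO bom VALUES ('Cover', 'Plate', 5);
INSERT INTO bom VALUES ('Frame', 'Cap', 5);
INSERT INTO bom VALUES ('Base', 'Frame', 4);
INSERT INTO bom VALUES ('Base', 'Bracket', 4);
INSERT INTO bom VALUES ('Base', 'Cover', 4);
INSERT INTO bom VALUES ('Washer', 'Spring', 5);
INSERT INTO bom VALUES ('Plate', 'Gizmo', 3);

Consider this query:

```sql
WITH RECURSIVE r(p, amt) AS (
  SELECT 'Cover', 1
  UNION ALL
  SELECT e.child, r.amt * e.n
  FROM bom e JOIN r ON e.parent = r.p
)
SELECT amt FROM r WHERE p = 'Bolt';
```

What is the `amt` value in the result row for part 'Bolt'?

Base: (Cover, amt=1).
Iteration 1: components of {Cover} -> Plate = 1*5 = 5.
Iteration 2: components of {Plate} -> Bolt = 5*4 = 20, Gizmo = 5*3 = 15.
Iteration 3: no further components; recursion stops.

20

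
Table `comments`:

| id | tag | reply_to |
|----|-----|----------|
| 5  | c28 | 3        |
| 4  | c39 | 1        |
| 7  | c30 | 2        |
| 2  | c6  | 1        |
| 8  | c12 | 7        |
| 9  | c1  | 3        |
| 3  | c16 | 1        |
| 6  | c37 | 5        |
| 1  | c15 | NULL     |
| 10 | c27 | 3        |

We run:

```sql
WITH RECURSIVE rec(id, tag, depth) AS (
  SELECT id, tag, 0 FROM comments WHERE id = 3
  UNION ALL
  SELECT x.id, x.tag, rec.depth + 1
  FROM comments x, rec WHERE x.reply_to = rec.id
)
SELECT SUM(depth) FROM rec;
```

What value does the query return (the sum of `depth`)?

Base: id=3 (c16) at depth 0.
Iteration 1: rows with reply_to in {3} -> c28 (id 5, depth 1), c1 (id 9, depth 1), c27 (id 10, depth 1).
Iteration 2: rows with reply_to in {5,9,10} -> c37 (id 6, depth 2).
Iteration 3: no rows with reply_to in {6}; recursion stops.
SUM(depth) = 0 + 1 + 1 + 1 + 2 = 5.

5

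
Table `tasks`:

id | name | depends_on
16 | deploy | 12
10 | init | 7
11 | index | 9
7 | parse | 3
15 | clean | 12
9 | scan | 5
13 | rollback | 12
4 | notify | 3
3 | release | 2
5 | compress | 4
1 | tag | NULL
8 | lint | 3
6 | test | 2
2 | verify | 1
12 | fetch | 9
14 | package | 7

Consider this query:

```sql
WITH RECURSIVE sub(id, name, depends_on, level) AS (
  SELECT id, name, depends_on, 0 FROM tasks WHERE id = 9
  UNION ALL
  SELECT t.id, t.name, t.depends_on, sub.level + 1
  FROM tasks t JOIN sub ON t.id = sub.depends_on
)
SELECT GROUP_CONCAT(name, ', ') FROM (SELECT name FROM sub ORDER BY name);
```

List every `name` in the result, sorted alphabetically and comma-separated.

Base: id=9 (scan), depends_on=5, level 0.
Iteration 1: join on id=5 -> compress (id 5, depends_on=4, level 1).
Iteration 2: join on id=4 -> notify (id 4, depends_on=3, level 2).
Iteration 3: join on id=3 -> release (id 3, depends_on=2, level 3).
Iteration 4: join on id=2 -> verify (id 2, depends_on=1, level 4).
Iteration 5: join on id=1 -> tag (id 1, depends_on=NULL, level 5).
Iteration 6: depends_on is NULL; no match; recursion stops.

compress, notify, release, scan, tag, verify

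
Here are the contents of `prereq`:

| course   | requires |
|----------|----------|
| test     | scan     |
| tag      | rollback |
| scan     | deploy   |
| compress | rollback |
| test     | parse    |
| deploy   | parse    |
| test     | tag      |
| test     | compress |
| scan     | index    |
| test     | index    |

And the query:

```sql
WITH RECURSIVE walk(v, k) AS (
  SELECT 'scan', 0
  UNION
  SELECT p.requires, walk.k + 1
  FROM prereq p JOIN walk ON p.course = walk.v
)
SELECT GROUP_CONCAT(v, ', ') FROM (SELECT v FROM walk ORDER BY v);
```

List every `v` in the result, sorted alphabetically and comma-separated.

Base: (scan, k=0).
Iteration 1: edges from {scan} -> (deploy, k=1), (index, k=1).
Iteration 2: edges from {deploy,index} -> (parse, k=2).
Iteration 3: no outgoing edges from {parse}; recursion stops.

deploy, index, parse, scan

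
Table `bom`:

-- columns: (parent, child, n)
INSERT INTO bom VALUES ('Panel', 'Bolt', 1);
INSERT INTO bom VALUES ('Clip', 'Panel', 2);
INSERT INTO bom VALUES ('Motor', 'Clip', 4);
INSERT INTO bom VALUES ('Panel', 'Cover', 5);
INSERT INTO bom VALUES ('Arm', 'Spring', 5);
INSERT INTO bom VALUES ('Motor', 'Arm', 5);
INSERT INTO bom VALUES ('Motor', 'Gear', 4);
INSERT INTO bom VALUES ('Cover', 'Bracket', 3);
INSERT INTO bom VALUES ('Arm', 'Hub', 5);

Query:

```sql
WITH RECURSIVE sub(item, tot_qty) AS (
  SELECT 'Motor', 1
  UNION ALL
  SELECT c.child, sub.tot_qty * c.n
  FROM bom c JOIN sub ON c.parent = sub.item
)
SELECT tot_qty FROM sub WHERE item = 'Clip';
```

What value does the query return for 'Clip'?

4

Base: (Motor, tot_qty=1).
Iteration 1: components of {Motor} -> Arm = 1*5 = 5, Clip = 1*4 = 4, Gear = 1*4 = 4.
Iteration 2: components of {Arm,Clip,Gear} -> Hub = 5*5 = 25, Panel = 4*2 = 8, Spring = 5*5 = 25.
Iteration 3: components of {Hub,Panel,Spring} -> Bolt = 8*1 = 8, Cover = 8*5 = 40.
Iteration 4: components of {Bolt,Cover} -> Bracket = 40*3 = 120.
Iteration 5: no further components; recursion stops.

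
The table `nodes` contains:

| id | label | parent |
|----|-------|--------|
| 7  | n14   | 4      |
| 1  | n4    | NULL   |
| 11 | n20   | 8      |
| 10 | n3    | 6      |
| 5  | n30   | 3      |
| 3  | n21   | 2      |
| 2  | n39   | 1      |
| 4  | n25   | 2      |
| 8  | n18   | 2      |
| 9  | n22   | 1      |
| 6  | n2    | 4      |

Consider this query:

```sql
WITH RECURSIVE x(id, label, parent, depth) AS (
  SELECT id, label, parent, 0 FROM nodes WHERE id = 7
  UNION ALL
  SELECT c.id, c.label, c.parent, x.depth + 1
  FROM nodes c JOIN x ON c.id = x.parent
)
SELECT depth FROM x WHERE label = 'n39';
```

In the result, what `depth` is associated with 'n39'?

Base: id=7 (n14), parent=4, depth 0.
Iteration 1: join on id=4 -> n25 (id 4, parent=2, depth 1).
Iteration 2: join on id=2 -> n39 (id 2, parent=1, depth 2).
Iteration 3: join on id=1 -> n4 (id 1, parent=NULL, depth 3).
Iteration 4: parent is NULL; no match; recursion stops.

2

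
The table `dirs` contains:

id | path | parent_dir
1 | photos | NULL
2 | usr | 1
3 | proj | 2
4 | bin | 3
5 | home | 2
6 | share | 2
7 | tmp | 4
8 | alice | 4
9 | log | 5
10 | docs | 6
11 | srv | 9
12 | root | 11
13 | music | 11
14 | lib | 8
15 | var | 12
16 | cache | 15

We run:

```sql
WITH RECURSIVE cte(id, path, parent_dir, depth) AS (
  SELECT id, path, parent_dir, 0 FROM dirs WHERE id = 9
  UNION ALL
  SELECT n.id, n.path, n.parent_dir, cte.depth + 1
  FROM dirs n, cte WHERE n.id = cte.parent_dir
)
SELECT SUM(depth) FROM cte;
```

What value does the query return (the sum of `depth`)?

Base: id=9 (log), parent_dir=5, depth 0.
Iteration 1: join on id=5 -> home (id 5, parent_dir=2, depth 1).
Iteration 2: join on id=2 -> usr (id 2, parent_dir=1, depth 2).
Iteration 3: join on id=1 -> photos (id 1, parent_dir=NULL, depth 3).
Iteration 4: parent_dir is NULL; no match; recursion stops.
SUM(depth) = 0 + 1 + 2 + 3 = 6.

6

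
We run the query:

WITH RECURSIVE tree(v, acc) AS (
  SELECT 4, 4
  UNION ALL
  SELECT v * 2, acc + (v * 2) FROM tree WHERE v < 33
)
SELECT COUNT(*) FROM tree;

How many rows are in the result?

5

Base: v=4, acc=4.
Iteration 1: 4 < 33 holds -> v = 4 * 2 = 8, acc = 4 + 8 = 12.
Iteration 2: 8 < 33 holds -> v = 8 * 2 = 16, acc = 12 + 16 = 28.
Iteration 3: 16 < 33 holds -> v = 16 * 2 = 32, acc = 28 + 32 = 60.
Iteration 4: 32 < 33 holds -> v = 32 * 2 = 64, acc = 60 + 64 = 124.
Iteration 5: 64 < 33 fails; recursion stops.
Total rows emitted: 5.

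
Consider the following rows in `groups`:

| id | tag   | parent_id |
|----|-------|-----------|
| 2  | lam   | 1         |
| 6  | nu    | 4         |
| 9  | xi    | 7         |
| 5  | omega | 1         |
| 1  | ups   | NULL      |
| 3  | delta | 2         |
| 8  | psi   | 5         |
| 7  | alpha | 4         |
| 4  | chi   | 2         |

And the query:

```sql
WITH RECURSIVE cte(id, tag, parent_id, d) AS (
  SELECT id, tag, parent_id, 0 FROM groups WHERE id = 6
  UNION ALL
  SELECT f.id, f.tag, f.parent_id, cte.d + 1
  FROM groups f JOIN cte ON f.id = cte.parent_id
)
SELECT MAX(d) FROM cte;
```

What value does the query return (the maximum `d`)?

Base: id=6 (nu), parent_id=4, d 0.
Iteration 1: join on id=4 -> chi (id 4, parent_id=2, d 1).
Iteration 2: join on id=2 -> lam (id 2, parent_id=1, d 2).
Iteration 3: join on id=1 -> ups (id 1, parent_id=NULL, d 3).
Iteration 4: parent_id is NULL; no match; recursion stops.
d values: 0, 1, 2, 3; the maximum is 3.

3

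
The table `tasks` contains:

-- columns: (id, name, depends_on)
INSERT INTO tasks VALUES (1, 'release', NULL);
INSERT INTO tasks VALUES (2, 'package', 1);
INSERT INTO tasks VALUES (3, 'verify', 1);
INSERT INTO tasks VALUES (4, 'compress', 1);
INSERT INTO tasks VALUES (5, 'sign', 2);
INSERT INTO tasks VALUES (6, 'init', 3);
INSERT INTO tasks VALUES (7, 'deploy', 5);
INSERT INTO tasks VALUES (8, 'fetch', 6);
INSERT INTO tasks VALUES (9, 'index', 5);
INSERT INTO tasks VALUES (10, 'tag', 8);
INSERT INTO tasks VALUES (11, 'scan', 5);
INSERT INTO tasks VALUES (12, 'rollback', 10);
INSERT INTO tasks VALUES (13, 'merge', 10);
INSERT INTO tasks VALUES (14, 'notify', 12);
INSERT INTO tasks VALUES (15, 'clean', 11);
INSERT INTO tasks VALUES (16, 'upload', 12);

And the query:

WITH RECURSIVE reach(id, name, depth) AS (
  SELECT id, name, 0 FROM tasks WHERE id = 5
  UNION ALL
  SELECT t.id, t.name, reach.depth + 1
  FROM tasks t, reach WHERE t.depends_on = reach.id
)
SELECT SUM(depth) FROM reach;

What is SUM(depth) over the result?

Base: id=5 (sign) at depth 0.
Iteration 1: rows with depends_on in {5} -> deploy (id 7, depth 1), index (id 9, depth 1), scan (id 11, depth 1).
Iteration 2: rows with depends_on in {7,9,11} -> clean (id 15, depth 2).
Iteration 3: no rows with depends_on in {15}; recursion stops.
SUM(depth) = 0 + 1 + 1 + 1 + 2 = 5.

5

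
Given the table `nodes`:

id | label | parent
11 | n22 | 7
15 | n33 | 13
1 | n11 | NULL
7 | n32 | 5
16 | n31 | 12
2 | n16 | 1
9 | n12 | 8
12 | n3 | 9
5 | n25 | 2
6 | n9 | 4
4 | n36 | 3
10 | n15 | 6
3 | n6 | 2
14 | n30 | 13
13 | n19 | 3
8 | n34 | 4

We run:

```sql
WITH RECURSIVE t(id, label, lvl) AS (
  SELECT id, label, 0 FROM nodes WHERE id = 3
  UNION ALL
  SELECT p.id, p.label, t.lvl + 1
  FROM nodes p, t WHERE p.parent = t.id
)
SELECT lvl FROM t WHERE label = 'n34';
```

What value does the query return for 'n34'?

Base: id=3 (n6) at lvl 0.
Iteration 1: rows with parent in {3} -> n36 (id 4, lvl 1), n19 (id 13, lvl 1).
Iteration 2: rows with parent in {4,13} -> n9 (id 6, lvl 2), n34 (id 8, lvl 2), n30 (id 14, lvl 2), n33 (id 15, lvl 2).
Iteration 3: rows with parent in {6,8,14,15} -> n12 (id 9, lvl 3), n15 (id 10, lvl 3).
Iteration 4: rows with parent in {9,10} -> n3 (id 12, lvl 4).
Iteration 5: rows with parent in {12} -> n31 (id 16, lvl 5).
Iteration 6: no rows with parent in {16}; recursion stops.

2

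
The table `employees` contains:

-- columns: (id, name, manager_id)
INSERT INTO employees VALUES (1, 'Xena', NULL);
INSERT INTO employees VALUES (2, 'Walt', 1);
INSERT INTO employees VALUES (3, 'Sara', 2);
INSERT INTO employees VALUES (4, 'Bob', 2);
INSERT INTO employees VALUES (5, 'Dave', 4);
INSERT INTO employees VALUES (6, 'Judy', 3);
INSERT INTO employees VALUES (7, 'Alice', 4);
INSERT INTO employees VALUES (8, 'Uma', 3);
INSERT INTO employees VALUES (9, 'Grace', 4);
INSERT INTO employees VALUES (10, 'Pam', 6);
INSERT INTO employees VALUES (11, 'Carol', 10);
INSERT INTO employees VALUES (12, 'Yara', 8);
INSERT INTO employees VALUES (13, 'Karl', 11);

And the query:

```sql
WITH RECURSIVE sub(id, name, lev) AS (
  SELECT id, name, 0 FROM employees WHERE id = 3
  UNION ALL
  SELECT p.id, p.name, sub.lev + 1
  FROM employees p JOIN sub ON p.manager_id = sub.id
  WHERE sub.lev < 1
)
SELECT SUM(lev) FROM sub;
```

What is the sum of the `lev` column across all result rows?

Base: id=3 (Sara) at lev 0.
Iteration 1: rows with manager_id in {3} -> Judy (id 6, lev 1), Uma (id 8, lev 1).
Iteration 2: lev < 1 fails for all current rows; recursion stops.
SUM(lev) = 0 + 1 + 1 = 2.

2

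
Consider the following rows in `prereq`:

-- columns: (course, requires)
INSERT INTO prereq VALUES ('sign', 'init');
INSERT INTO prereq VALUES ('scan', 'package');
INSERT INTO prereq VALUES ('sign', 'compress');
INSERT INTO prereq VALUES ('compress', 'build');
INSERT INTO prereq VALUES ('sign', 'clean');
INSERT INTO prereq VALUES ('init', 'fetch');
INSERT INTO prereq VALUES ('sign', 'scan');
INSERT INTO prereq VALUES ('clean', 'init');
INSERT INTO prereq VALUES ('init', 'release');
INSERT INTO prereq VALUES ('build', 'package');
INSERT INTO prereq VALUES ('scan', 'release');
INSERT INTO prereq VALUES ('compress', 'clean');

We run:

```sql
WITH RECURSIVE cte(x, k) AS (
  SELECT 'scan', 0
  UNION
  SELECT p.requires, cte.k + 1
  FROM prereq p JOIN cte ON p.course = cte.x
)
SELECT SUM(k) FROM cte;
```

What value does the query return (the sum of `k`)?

Base: (scan, k=0).
Iteration 1: edges from {scan} -> (package, k=1), (release, k=1).
Iteration 2: no outgoing edges from {package,release}; recursion stops.
SUM(k) = 0 + 1 + 1 = 2.

2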